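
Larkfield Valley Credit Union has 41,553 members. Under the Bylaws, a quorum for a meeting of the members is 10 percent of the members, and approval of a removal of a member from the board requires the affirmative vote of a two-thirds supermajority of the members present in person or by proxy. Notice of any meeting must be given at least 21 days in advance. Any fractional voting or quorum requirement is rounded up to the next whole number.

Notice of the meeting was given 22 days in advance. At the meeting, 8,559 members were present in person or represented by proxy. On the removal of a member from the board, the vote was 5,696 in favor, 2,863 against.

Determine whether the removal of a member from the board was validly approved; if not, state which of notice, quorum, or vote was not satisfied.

Invalid — vote requirement not satisfied.

Notice: 22 days given; 21 required. Satisfied.
Quorum: 10% of 41,553 = 4,155.30, rounded up to 4,156; 8,559 present. Satisfied.
Vote: requires two-thirds of those present (8,559); 2/3 of 8559 = 5706, so 5,706 needed; 5,696 in favor. Not satisfied.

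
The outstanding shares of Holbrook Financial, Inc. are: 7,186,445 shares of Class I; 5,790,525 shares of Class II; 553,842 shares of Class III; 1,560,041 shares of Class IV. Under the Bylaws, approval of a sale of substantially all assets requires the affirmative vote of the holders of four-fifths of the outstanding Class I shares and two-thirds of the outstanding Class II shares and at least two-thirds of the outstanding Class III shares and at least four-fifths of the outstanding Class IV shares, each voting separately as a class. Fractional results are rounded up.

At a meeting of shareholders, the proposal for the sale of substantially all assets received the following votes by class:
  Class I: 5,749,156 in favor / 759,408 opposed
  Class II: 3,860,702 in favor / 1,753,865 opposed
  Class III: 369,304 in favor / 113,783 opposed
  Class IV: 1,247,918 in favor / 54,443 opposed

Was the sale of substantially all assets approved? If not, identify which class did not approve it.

Class I: 4/5 of 7186445 = 5749156; 5,749,156 required, 5,749,156 in favor — approved.
Class II: 2/3 of 5790525 = 3860350; 3,860,350 required, 3,860,702 in favor — approved.
Class III: 2/3 of 553842 = 369228; 369,228 required, 369,304 in favor — approved.
Class IV: 4/5 of 1560041 = 1248032.80, rounded up to 1248033; 1,248,033 required, 1,247,918 in favor — not approved.

Not approved — the Class IV shares did not give the required vote.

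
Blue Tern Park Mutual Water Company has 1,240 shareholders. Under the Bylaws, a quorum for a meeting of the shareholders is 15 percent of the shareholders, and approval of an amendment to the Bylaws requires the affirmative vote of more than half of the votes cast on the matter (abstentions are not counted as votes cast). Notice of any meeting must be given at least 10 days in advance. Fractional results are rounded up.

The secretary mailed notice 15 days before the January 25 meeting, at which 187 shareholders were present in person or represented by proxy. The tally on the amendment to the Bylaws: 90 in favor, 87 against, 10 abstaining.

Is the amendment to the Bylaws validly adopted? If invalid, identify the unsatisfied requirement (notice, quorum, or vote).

Valid — all requirements satisfied.

Notice: 15 days given; 10 required. Satisfied.
Quorum: 15% of 1,240 = 186; 187 present. Satisfied.
Vote: requires a majority of the votes cast (187 − 10 abstaining = 177); a majority of 177 is 89, so 89 needed; 90 in favor. Satisfied.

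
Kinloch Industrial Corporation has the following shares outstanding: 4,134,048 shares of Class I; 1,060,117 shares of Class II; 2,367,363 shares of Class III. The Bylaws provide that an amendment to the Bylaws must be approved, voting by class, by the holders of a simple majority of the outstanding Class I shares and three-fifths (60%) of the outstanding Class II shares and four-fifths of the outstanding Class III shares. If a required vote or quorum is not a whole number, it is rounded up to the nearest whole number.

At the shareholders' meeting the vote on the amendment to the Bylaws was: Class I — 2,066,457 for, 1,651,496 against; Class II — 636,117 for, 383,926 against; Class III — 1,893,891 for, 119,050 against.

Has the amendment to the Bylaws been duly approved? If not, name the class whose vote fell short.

Not approved — the Class I shares did not give the required vote.

Class I: a majority of 4134048 is 2067025; 2,067,025 required, 2,066,457 in favor — not approved.
Class II: 3/5 of 1060117 = 636070.20, rounded up to 636071; 636,071 required, 636,117 in favor — approved.
Class III: 4/5 of 2367363 = 1893890.40, rounded up to 1893891; 1,893,891 required, 1,893,891 in favor — approved.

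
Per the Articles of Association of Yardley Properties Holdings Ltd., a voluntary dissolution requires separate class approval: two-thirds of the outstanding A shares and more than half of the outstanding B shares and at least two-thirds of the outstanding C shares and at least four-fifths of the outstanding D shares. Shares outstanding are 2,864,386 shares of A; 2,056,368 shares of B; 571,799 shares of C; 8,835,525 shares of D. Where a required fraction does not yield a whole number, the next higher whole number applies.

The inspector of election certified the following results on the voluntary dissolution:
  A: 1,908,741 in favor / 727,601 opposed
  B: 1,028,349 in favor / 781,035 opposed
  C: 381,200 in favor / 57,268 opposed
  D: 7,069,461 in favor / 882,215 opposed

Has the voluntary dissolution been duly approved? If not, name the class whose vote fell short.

A: 2/3 of 2864386 = 1909590.67, rounded up to 1909591; 1,909,591 required, 1,908,741 in favor — not approved.
B: a majority of 2056368 is 1028185; 1,028,185 required, 1,028,349 in favor — approved.
C: 2/3 of 571799 = 381199.33, rounded up to 381200; 381,200 required, 381,200 in favor — approved.
D: 4/5 of 8835525 = 7068420; 7,068,420 required, 7,069,461 in favor — approved.

Not approved — the A shares did not give the required vote.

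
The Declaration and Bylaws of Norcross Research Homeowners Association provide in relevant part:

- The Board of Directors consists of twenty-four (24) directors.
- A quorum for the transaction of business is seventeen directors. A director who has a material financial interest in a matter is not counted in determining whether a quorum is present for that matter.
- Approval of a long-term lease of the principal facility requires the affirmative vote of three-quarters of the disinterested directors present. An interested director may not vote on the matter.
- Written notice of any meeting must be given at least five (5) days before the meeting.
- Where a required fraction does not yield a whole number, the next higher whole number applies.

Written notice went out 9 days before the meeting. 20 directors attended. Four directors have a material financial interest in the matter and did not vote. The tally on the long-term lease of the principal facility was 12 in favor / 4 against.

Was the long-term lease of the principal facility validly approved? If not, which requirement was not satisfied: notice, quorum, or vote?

Invalid — quorum requirement not satisfied.

Notice: 9 days given; 5 required (9 ≥ 5). Satisfied.
Quorum: 20 present, but the 4 interested directors do not count, leaving 16. Quorum is 17. Not satisfied.
Vote: the long-term lease of the principal facility requires three-fourths of the disinterested directors present (20 − 4 = 16). 3/4 of 16 = 12, so 12 affirmative votes are needed; 12 voted in favor. Satisfied. (Moot — without a quorum no business can be validly transacted.)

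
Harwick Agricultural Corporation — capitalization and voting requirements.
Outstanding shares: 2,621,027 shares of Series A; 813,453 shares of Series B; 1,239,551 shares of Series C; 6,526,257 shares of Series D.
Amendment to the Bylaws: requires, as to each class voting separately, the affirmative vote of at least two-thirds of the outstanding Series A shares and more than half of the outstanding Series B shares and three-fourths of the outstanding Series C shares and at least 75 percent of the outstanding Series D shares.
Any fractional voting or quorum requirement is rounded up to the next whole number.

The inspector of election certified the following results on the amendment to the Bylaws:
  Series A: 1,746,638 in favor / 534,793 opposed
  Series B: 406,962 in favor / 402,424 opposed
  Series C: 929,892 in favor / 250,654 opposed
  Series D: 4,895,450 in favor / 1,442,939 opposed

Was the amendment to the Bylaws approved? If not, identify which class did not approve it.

Not approved — the Series A shares did not give the required vote.

Series A: 2/3 of 2621027 = 1747351.33, rounded up to 1747352; 1,747,352 required, 1,746,638 in favor — not approved.
Series B: a majority of 813453 is 406727; 406,727 required, 406,962 in favor — approved.
Series C: 3/4 of 1239551 = 929663.25, rounded up to 929664; 929,664 required, 929,892 in favor — approved.
Series D: 3/4 of 6526257 = 4894692.75, rounded up to 4894693; 4,894,693 required, 4,895,450 in favor — approved.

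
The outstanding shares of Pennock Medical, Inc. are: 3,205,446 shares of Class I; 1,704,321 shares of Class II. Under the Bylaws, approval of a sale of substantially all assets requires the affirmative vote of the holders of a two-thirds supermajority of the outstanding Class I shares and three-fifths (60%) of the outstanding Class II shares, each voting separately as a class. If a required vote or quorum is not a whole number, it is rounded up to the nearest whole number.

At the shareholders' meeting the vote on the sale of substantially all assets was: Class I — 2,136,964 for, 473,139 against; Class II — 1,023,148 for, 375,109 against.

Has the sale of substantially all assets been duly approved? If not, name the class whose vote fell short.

Approved — every class gave the required vote.

Class I: 2/3 of 3205446 = 2136964; 2,136,964 required, 2,136,964 in favor — approved.
Class II: 3/5 of 1704321 = 1022592.60, rounded up to 1022593; 1,022,593 required, 1,023,148 in favor — approved.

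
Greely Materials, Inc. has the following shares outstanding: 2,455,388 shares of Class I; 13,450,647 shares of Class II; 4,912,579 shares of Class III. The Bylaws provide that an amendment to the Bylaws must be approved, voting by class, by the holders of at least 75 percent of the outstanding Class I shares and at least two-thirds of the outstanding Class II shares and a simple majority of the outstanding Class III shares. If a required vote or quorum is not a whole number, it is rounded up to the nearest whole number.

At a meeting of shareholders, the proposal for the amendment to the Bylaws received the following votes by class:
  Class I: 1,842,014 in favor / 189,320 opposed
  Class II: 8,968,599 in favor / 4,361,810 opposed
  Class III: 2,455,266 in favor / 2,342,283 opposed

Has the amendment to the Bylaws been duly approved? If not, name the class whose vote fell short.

Not approved — the Class III shares did not give the required vote.

Class I: 3/4 of 2455388 = 1841541; 1,841,541 required, 1,842,014 in favor — approved.
Class II: 2/3 of 13450647 = 8967098; 8,967,098 required, 8,968,599 in favor — approved.
Class III: a majority of 4912579 is 2456290; 2,456,290 required, 2,455,266 in favor — not approved.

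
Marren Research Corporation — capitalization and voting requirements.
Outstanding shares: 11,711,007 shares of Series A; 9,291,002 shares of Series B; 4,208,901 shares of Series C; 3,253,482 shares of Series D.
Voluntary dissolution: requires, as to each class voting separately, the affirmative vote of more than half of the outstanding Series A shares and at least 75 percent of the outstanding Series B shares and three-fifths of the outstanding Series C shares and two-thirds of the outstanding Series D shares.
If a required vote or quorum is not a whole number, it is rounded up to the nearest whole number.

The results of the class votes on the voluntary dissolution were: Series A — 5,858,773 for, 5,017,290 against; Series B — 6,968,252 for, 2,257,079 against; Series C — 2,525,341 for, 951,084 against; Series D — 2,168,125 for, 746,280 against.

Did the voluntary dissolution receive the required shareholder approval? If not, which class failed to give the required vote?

Series A: a majority of 11711007 is 5855504; 5,855,504 required, 5,858,773 in favor — approved.
Series B: 3/4 of 9291002 = 6968251.50, rounded up to 6968252; 6,968,252 required, 6,968,252 in favor — approved.
Series C: 3/5 of 4208901 = 2525340.60, rounded up to 2525341; 2,525,341 required, 2,525,341 in favor — approved.
Series D: 2/3 of 3253482 = 2168988; 2,168,988 required, 2,168,125 in favor — not approved.

Not approved — the Series D shares did not give the required vote.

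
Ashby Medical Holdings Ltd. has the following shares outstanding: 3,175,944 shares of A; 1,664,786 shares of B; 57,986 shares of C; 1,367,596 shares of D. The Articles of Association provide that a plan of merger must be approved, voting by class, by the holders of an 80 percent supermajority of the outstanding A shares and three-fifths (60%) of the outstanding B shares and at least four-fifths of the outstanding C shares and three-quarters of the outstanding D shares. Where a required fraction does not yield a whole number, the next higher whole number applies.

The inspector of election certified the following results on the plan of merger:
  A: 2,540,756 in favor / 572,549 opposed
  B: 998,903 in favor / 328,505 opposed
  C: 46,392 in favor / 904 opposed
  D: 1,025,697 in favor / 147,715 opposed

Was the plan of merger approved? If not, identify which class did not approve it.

A: 4/5 of 3175944 = 2540755.20, rounded up to 2540756; 2,540,756 required, 2,540,756 in favor — approved.
B: 3/5 of 1664786 = 998871.60, rounded up to 998872; 998,872 required, 998,903 in favor — approved.
C: 4/5 of 57986 = 46388.80, rounded up to 46389; 46,389 required, 46,392 in favor — approved.
D: 3/4 of 1367596 = 1025697; 1,025,697 required, 1,025,697 in favor — approved.

Approved — every class gave the required vote.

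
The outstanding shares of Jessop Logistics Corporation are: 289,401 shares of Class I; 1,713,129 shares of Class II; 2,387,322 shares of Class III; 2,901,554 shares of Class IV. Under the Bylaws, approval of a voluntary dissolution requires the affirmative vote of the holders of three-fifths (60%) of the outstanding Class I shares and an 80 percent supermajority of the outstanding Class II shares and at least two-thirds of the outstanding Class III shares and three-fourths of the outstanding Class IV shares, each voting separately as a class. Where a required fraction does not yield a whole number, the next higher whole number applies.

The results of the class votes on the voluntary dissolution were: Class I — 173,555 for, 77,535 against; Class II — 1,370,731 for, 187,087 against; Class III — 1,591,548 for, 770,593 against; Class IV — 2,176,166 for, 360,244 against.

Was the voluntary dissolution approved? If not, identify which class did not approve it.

Not approved — the Class I shares did not give the required vote.

Class I: 3/5 of 289401 = 173640.60, rounded up to 173641; 173,641 required, 173,555 in favor — not approved.
Class II: 4/5 of 1713129 = 1370503.20, rounded up to 1370504; 1,370,504 required, 1,370,731 in favor — approved.
Class III: 2/3 of 2387322 = 1591548; 1,591,548 required, 1,591,548 in favor — approved.
Class IV: 3/4 of 2901554 = 2176165.50, rounded up to 2176166; 2,176,166 required, 2,176,166 in favor — approved.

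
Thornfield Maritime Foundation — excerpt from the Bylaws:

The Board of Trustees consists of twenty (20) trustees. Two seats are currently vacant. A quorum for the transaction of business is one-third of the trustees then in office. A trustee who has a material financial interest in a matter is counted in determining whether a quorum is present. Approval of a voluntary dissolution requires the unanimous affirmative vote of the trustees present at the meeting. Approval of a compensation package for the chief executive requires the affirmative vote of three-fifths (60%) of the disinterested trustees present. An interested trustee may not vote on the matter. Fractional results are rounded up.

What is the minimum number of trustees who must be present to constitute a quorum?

1/3 of 18 = 6.

6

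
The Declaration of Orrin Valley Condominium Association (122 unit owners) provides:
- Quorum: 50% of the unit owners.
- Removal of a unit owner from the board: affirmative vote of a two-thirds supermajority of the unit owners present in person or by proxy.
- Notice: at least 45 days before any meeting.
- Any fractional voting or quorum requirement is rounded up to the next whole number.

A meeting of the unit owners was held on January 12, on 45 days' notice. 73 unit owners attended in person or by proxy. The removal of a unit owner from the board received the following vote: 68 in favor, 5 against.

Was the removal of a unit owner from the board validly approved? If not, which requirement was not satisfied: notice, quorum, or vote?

Valid — all requirements satisfied.

Notice: 45 days given; 45 required. Satisfied.
Quorum: 50% of 122 = 61; 73 present. Satisfied.
Vote: requires two-thirds of those present (73); 2/3 of 73 = 48.67, rounded up to 49, so 49 needed; 68 in favor. Satisfied.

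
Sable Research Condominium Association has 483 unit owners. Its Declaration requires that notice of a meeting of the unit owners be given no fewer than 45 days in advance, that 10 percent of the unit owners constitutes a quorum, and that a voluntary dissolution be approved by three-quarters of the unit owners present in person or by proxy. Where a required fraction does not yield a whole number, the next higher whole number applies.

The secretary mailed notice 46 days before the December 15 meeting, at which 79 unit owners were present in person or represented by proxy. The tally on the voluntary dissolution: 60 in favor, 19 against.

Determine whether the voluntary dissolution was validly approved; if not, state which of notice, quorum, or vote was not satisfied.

Valid — all requirements satisfied.

Notice: 46 days given; 45 required. Satisfied.
Quorum: 10% of 483 = 48.30, rounded up to 49; 79 present. Satisfied.
Vote: requires three-fourths of those present (79); 3/4 of 79 = 59.25, rounded up to 60, so 60 needed; 60 in favor. Satisfied.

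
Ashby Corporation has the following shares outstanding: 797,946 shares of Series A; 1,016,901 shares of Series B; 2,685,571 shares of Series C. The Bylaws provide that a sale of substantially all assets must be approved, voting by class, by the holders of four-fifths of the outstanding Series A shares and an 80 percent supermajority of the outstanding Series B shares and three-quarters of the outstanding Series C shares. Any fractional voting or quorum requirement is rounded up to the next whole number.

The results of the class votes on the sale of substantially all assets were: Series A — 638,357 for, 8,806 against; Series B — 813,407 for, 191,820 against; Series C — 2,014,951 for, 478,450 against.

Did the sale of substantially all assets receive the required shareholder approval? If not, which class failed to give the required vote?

Not approved — the Series B shares did not give the required vote.

Series A: 4/5 of 797946 = 638356.80, rounded up to 638357; 638,357 required, 638,357 in favor — approved.
Series B: 4/5 of 1016901 = 813520.80, rounded up to 813521; 813,521 required, 813,407 in favor — not approved.
Series C: 3/4 of 2685571 = 2014178.25, rounded up to 2014179; 2,014,179 required, 2,014,951 in favor — approved.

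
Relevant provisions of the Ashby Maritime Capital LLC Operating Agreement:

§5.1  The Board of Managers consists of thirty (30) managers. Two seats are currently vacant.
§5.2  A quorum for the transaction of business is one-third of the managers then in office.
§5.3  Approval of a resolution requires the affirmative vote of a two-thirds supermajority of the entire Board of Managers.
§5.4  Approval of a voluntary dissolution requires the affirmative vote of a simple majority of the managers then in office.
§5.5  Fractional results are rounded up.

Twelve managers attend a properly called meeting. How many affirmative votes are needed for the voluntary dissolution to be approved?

15

The voluntary dissolution requires a majority of the managers then in office (28).
A majority of 28 is 15.
(Only 12 can vote, so the voluntary dissolution cannot pass at this meeting, but the required vote is still 15.)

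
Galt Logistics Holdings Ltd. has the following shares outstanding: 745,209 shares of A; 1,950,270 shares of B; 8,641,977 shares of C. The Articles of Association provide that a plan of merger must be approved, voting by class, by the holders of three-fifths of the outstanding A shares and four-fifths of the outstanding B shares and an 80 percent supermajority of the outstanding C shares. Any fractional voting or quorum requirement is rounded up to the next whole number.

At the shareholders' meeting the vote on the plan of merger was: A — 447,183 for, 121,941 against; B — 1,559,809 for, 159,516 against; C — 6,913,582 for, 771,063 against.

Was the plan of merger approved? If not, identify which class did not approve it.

A: 3/5 of 745209 = 447125.40, rounded up to 447126; 447,126 required, 447,183 in favor — approved.
B: 4/5 of 1950270 = 1560216; 1,560,216 required, 1,559,809 in favor — not approved.
C: 4/5 of 8641977 = 6913581.60, rounded up to 6913582; 6,913,582 required, 6,913,582 in favor — approved.

Not approved — the B shares did not give the required vote.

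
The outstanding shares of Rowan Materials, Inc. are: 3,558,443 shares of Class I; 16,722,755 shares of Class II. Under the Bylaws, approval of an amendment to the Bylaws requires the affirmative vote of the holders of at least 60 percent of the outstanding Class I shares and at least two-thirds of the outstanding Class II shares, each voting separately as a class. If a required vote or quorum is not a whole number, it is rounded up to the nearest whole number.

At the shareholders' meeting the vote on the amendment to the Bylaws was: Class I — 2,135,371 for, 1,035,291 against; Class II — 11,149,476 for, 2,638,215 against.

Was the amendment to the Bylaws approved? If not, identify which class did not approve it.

Approved — every class gave the required vote.

Class I: 3/5 of 3558443 = 2135065.80, rounded up to 2135066; 2,135,066 required, 2,135,371 in favor — approved.
Class II: 2/3 of 16722755 = 11148503.33, rounded up to 11148504; 11,148,504 required, 11,149,476 in favor — approved.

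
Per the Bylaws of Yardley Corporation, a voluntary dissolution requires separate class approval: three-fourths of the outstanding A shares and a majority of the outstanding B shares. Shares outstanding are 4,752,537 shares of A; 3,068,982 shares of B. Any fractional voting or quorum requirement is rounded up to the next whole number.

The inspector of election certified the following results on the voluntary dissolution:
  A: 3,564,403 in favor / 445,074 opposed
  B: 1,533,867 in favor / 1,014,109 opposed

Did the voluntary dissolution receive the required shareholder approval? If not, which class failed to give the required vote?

A: 3/4 of 4752537 = 3564402.75, rounded up to 3564403; 3,564,403 required, 3,564,403 in favor — approved.
B: a majority of 3068982 is 1534492; 1,534,492 required, 1,533,867 in favor — not approved.

Not approved — the B shares did not give the required vote.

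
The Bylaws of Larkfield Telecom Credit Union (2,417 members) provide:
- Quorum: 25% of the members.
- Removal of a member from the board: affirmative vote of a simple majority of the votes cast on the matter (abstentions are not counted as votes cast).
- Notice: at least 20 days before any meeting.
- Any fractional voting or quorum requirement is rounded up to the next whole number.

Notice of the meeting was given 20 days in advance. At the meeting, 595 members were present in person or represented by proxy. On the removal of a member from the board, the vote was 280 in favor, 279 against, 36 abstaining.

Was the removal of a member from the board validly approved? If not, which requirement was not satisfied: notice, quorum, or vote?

Invalid — quorum requirement not satisfied.

Notice: 20 days given; 20 required. Satisfied.
Quorum: 25% of 2,417 = 604.25, rounded up to 605; 595 present. Not satisfied.
Vote: requires a majority of the votes cast (595 − 36 abstaining = 559); a majority of 559 is 280, so 280 needed; 280 in favor. Satisfied.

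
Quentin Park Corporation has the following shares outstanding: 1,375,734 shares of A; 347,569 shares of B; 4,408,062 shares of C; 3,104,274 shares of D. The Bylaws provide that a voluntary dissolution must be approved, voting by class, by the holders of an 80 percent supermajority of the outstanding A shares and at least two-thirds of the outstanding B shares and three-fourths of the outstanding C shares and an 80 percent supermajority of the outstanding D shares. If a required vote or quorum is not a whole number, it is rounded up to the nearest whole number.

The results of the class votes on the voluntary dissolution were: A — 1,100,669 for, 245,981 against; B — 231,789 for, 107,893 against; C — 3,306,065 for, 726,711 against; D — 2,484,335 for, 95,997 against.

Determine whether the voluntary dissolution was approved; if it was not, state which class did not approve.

Approved — every class gave the required vote.

A: 4/5 of 1375734 = 1100587.20, rounded up to 1100588; 1,100,588 required, 1,100,669 in favor — approved.
B: 2/3 of 347569 = 231712.67, rounded up to 231713; 231,713 required, 231,789 in favor — approved.
C: 3/4 of 4408062 = 3306046.50, rounded up to 3306047; 3,306,047 required, 3,306,065 in favor — approved.
D: 4/5 of 3104274 = 2483419.20, rounded up to 2483420; 2,483,420 required, 2,484,335 in favor — approved.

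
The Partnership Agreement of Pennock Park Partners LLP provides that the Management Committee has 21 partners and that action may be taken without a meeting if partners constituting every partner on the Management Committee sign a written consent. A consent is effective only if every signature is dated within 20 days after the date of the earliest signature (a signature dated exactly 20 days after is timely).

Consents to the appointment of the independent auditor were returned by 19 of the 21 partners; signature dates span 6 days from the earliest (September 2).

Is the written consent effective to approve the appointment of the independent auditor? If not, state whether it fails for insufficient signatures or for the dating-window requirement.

Signatures required: the unanimous vote of 21 — unanimous means all 21, so 21 needed; 19 signed. Insufficient.
Dating window: the latest signature is 6 days after the earliest; the limit is 20 days. Within the window.

Not effective — insufficient signatures.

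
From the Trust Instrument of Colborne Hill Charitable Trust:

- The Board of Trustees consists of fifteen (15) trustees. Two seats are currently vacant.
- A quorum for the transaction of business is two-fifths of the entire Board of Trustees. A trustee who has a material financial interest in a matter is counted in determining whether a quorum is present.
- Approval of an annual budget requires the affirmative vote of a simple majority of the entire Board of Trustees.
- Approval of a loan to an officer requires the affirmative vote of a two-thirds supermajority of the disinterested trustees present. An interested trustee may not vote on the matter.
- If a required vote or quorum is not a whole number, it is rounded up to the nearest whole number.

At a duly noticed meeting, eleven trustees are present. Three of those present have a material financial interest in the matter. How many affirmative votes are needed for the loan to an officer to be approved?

The loan to an officer requires two-thirds of the disinterested trustees present (11 − 3 = 8).
2/3 of 8 = 5.33, rounded up to 6.

6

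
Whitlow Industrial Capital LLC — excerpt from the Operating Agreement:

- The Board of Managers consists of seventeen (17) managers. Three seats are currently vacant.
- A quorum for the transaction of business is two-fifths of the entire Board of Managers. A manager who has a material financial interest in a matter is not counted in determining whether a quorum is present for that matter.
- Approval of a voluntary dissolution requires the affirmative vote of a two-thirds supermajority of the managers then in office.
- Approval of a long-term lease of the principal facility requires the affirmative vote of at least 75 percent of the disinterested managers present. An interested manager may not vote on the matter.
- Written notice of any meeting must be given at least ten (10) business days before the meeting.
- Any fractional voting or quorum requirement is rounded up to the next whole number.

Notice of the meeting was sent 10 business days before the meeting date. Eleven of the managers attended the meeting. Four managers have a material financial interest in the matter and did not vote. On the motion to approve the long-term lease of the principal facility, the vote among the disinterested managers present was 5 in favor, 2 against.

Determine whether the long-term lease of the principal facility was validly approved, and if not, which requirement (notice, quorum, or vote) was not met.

Notice: 10 business days given; 10 required (10 ≥ 10). Satisfied.
Quorum: 11 present, but the 4 interested managers do not count, leaving 7. Quorum is 7. Satisfied.
Vote: the long-term lease of the principal facility requires three-fourths of the disinterested managers present (11 − 4 = 7). 3/4 of 7 = 5.25, rounded up to 6, so 6 affirmative votes are needed; 5 voted in favor. Not satisfied.

Invalid — vote requirement not satisfied.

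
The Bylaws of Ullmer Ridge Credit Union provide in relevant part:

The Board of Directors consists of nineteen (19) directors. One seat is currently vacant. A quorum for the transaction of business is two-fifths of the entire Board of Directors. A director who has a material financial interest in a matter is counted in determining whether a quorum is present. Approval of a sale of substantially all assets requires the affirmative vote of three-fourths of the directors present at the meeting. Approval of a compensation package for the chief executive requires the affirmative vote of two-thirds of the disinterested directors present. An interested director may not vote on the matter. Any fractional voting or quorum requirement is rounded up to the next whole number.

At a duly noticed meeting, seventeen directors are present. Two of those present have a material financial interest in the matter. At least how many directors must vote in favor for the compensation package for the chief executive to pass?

The compensation package for the chief executive requires two-thirds of the disinterested directors present (17 − 2 = 15).
2/3 of 15 = 10.

10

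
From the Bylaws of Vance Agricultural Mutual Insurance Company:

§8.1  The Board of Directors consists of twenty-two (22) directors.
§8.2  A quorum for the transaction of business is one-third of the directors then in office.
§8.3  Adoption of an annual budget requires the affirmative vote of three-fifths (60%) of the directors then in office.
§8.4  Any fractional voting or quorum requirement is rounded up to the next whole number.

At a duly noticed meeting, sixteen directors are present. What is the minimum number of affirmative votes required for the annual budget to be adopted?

The annual budget requires three-fifths of the directors then in office (22).
3/5 of 22 = 13.20, rounded up to 14.

14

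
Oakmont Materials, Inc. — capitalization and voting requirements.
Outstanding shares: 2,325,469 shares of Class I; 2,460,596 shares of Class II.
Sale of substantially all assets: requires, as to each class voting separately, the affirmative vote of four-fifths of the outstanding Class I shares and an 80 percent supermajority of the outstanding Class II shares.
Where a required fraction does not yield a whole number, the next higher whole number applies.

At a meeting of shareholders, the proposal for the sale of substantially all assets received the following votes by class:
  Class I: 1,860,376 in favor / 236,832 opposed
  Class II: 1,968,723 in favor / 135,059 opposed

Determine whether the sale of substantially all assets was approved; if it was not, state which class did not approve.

Approved — every class gave the required vote.

Class I: 4/5 of 2325469 = 1860375.20, rounded up to 1860376; 1,860,376 required, 1,860,376 in favor — approved.
Class II: 4/5 of 2460596 = 1968476.80, rounded up to 1968477; 1,968,477 required, 1,968,723 in favor — approved.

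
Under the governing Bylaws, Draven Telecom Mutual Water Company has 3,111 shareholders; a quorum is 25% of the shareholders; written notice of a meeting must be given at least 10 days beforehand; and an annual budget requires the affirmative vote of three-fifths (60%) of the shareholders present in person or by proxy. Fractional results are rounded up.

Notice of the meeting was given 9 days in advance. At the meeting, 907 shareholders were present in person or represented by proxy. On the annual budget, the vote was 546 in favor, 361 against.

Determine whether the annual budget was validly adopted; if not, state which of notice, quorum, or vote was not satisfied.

Invalid — notice requirement not satisfied.

Notice: 9 days given; 10 required. Not satisfied.
Quorum: 25% of 3,111 = 777.75, rounded up to 778; 907 present. Satisfied.
Vote: requires three-fifths of those present (907); 3/5 of 907 = 544.20, rounded up to 545, so 545 needed; 546 in favor. Satisfied.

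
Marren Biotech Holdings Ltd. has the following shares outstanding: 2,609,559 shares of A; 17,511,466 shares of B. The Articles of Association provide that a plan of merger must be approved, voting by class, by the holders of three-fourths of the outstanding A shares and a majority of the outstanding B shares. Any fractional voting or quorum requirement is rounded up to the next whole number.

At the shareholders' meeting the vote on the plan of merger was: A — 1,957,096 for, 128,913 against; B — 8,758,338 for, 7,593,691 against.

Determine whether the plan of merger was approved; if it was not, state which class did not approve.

A: 3/4 of 2609559 = 1957169.25, rounded up to 1957170; 1,957,170 required, 1,957,096 in favor — not approved.
B: a majority of 17511466 is 8755734; 8,755,734 required, 8,758,338 in favor — approved.

Not approved — the A shares did not give the required vote.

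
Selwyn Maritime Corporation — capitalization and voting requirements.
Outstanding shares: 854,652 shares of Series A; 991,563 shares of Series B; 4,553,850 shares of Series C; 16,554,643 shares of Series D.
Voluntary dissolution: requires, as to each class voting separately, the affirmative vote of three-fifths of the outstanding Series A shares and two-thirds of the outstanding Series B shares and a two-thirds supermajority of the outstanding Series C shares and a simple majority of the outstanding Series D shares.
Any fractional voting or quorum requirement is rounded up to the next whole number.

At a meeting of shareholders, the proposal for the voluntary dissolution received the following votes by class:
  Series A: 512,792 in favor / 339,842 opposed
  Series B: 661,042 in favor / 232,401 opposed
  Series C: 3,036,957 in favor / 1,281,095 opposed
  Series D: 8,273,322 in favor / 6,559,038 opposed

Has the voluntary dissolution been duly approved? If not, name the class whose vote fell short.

Not approved — the Series D shares did not give the required vote.

Series A: 3/5 of 854652 = 512791.20, rounded up to 512792; 512,792 required, 512,792 in favor — approved.
Series B: 2/3 of 991563 = 661042; 661,042 required, 661,042 in favor — approved.
Series C: 2/3 of 4553850 = 3035900; 3,035,900 required, 3,036,957 in favor — approved.
Series D: a majority of 16554643 is 8277322; 8,277,322 required, 8,273,322 in favor — not approved.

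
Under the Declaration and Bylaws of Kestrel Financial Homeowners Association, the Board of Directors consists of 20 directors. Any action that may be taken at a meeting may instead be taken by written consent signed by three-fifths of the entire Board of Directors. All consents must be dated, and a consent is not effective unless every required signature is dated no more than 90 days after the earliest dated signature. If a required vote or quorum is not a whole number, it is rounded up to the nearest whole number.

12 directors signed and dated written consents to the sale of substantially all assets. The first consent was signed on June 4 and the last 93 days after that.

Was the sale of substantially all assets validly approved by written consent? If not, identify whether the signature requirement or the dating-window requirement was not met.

Signatures required: three-fifths of 20 — 3/5 of 20 = 12, so 12 needed; 12 signed. Sufficient.
Dating window: the latest signature is 93 days after the earliest; the limit is 90 days. Outside the window.

Not effective — dating-window requirement not satisfied.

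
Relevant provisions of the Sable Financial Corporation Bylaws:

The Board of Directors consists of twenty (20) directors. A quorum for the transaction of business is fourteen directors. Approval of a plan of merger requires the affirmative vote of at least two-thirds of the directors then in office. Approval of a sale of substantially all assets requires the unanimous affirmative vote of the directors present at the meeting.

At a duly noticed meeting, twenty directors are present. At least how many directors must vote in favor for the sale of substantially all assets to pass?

20

The sale of substantially all assets requires the unanimous vote of the directors present (20).
Unanimous means all 20.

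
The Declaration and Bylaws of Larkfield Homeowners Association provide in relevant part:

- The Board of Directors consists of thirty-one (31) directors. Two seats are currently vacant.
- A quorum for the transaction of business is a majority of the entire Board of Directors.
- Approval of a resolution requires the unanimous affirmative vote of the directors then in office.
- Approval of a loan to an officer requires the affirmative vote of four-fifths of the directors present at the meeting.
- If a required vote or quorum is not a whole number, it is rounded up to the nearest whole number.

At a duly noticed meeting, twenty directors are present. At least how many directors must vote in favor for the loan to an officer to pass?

16

The loan to an officer requires four-fifths of the directors present (20).
4/5 of 20 = 16.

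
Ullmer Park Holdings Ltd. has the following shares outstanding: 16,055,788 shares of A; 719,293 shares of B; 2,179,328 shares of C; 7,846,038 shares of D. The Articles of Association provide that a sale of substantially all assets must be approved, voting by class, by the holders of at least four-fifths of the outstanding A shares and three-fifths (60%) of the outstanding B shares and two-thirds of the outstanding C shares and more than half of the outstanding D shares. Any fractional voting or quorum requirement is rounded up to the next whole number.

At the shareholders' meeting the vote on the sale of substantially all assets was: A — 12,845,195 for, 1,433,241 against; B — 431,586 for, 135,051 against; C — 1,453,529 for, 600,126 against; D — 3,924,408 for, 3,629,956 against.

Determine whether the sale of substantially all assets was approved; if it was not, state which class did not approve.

A: 4/5 of 16055788 = 12844630.40, rounded up to 12844631; 12,844,631 required, 12,845,195 in favor — approved.
B: 3/5 of 719293 = 431575.80, rounded up to 431576; 431,576 required, 431,586 in favor — approved.
C: 2/3 of 2179328 = 1452885.33, rounded up to 1452886; 1,452,886 required, 1,453,529 in favor — approved.
D: a majority of 7846038 is 3923020; 3,923,020 required, 3,924,408 in favor — approved.

Approved — every class gave the required vote.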